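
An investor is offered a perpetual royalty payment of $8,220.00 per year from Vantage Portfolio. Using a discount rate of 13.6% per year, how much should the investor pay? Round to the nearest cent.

$60441.18

Level perpetuity: PV = C / r = $8,220.00 / 0.136 = $60,441.18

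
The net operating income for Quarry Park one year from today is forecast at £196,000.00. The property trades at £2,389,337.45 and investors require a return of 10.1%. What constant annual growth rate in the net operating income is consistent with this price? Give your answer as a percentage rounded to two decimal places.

P = D₁/(r−g) ⇒ g = r − D₁/P = 0.101 − £196,000.00/£2,389,337.45 = 0.018969

1.90%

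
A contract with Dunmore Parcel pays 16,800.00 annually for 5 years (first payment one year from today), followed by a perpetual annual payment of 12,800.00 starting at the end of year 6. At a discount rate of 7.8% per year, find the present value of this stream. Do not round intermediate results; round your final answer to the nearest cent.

PV of 5-year annuity: 16,800.00 × [1 − (1+0.078)^−5] / 0.078 = 67432.60363
Perpetuity value at year 5: 12,800.00 / 0.078 = 164102.56410
PV of perpetuity: 164102.56410 / (1+0.078)^5 = 112725.34229
Total PV = 67432.60363 + 112725.34229 = 180157.94592

180157.95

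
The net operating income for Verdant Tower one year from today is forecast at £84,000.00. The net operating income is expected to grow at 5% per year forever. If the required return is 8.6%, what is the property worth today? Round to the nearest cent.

Growing perpetuity: P = D₁ / (r − g) = £84,000.0000 / (0.086 − 0.05) = £2,333,333.33

£2333333.33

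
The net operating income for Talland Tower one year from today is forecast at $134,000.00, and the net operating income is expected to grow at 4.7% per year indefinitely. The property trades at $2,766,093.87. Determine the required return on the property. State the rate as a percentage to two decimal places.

P = D₁/(r − g) ⇒ r = D₁/P + g = $134,000.0000/$2,766,093.87 + 0.047 = 0.048444 + 0.047 = 0.095444

9.54%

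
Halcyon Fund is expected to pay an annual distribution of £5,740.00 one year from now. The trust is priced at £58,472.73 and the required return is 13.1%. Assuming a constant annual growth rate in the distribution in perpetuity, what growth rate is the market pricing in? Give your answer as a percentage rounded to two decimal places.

3.28%

P = D₁/(r−g) ⇒ g = r − D₁/P = 0.131 − £5,740.00/£58,472.73 = 0.032835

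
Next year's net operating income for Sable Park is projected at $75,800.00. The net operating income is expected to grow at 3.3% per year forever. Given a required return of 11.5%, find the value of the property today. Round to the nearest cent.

Growing perpetuity: P = D₁ / (r − g) = $75,800.0000 / (0.115 − 0.033) = $924,390.24

$924390.24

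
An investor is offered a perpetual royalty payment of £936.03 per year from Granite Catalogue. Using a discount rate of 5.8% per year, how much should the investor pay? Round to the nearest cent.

Level perpetuity: PV = C / r = £936.03 / 0.058 = £16,138.45

£16138.45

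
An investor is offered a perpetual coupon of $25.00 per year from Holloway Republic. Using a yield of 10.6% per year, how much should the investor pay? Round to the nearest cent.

$235.85

Level perpetuity: PV = C / r = $25.00 / 0.106 = $235.85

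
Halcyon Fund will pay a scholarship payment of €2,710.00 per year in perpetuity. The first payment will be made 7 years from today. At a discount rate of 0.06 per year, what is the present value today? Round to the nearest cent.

Value at end of year 6: C / r = €2,710.00 / 0.06 = €45,166.6667
Discount to today: PV = €45,166.6667 / (1 + 0.06)^6 = €45,166.6667 / 1.418519 = €31,840.72

€31840.72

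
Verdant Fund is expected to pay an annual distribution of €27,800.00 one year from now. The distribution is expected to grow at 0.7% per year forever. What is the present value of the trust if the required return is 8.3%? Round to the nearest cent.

€365789.47

Growing perpetuity: P = D₁ / (r − g) = €27,800.0000 / (0.083 − 0.007) = €365,789.47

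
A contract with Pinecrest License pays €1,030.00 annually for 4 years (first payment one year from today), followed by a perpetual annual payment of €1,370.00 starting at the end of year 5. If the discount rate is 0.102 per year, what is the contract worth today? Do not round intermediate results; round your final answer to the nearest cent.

PV of 4-year annuity: €1,030.00 × [1 − (1+0.102)^−4] / 0.102 = 3250.87608
Perpetuity value at year 4: €1,370.00 / 0.102 = 13431.37255
PV of perpetuity: 13431.37255 / (1+0.102)^4 = 9107.39174
Total PV = 3250.87608 + 9107.39174 = 12358.26782

€12358.27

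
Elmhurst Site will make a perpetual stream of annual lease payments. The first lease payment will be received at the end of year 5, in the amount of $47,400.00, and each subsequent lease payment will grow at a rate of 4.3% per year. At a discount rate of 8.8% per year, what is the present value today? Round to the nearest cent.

$751709.86

Value at end of year 4: C₁ / (r − g) = $47,400.00 / (0.088 − 0.043) = $1,053,333.3333
Discount to today: PV = $1,053,333.3333 / (1 + 0.088)^4 = $1,053,333.3333 / 1.401250 = $751,709.86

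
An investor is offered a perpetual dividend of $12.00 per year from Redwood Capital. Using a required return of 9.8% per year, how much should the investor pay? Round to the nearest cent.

$122.45

Level perpetuity: PV = C / r = $12.00 / 0.098 = $122.45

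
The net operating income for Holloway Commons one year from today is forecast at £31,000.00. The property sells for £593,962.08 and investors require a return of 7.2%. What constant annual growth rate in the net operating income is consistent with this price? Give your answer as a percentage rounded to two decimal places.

1.98%

P = D₁/(r−g) ⇒ g = r − D₁/P = 0.072 − £31,000.00/£593,962.08 = 0.019808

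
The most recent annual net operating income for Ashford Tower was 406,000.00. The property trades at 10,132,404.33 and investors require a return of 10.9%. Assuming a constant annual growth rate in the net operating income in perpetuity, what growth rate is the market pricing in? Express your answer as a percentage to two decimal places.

P = D₀(1+g)/(r−g) ⇒ P(r−g) = D₀(1+g) ⇒ g(P+D₀) = P·r − D₀
g = (P·r − D₀)/(P + D₀) = (10,132,404.33×0.109 − 406,000.00) / (10,132,404.33 + 406,000.00) = 0.066275

6.63%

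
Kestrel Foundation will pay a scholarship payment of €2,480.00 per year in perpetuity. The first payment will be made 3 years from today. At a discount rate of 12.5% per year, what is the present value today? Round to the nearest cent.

Value at end of year 2: C / r = €2,480.00 / 0.125 = €19,840.0000
Discount to today: PV = €19,840.0000 / (1 + 0.125)^2 = €19,840.0000 / 1.265625 = €15,676.05

€15676.05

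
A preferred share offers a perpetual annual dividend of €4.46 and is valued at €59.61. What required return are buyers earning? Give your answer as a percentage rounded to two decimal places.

P = C/r ⇒ r = C/P = €4.46/€59.61 = 0.074820

7.48%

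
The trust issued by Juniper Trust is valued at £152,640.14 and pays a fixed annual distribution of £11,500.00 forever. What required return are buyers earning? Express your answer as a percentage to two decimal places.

P = C/r ⇒ r = C/P = £11,500.00/£152,640.14 = 0.075341

7.53%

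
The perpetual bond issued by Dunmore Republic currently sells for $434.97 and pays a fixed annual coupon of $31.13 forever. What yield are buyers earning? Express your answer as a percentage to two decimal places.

P = C/r ⇒ r = C/P = $31.13/$434.97 = 0.071568

7.16%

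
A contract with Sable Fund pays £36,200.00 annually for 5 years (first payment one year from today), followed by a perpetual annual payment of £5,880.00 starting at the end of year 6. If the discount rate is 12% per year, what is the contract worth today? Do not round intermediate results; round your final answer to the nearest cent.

£158296.81

PV of 5-year annuity: £36,200.00 × [1 − (1+0.12)^−5] / 0.12 = 130492.89852
Perpetuity value at year 5: £5,880.00 / 0.12 = 49000.00000
PV of perpetuity: 49000.00000 / (1+0.12)^5 = 27803.91593
Total PV = 130492.89852 + 27803.91593 = 158296.81446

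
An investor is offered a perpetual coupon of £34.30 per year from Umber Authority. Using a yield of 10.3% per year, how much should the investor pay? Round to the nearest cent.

Level perpetuity: PV = C / r = £34.30 / 0.103 = £333.01

£333.01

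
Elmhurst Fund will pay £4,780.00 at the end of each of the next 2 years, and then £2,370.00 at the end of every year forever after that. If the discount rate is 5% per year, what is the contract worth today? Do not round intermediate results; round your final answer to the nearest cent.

PV of 2-year annuity: £4,780.00 × [1 − (1+0.05)^−2] / 0.05 = 8887.98186
Perpetuity value at year 2: £2,370.00 / 0.05 = 47400.00000
PV of perpetuity: 47400.00000 / (1+0.05)^2 = 42993.19728
Total PV = 8887.98186 + 42993.19728 = 51881.17914

£51881.18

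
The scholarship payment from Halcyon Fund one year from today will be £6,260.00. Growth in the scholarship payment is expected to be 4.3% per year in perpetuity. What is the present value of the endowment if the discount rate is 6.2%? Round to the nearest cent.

£329473.68

Growing perpetuity: P = D₁ / (r − g) = £6,260.0000 / (0.062 − 0.043) = £329,473.68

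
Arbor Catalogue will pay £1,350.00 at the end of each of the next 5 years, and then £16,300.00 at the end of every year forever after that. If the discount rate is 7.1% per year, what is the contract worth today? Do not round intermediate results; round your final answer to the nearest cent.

PV of 5-year annuity: £1,350.00 × [1 − (1+0.071)^−5] / 0.071 = 5520.47725
Perpetuity value at year 5: £16,300.00 / 0.071 = 229577.46479
PV of perpetuity: 229577.46479 / (1+0.071)^5 = 162922.81359
Total PV = 5520.47725 + 162922.81359 = 168443.29084

£168443.29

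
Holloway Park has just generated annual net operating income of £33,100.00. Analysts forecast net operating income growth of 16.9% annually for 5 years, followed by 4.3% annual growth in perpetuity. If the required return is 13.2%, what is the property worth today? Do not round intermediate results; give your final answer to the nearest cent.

£638031.14

D_1 = 38693.90000
D_2 = 45233.16910
D_3 = 52877.57468
D_4 = 61813.88480
D_5 = 72260.43133
Terminal value at year 5: TV = D_5×(1+g_2)/(r−g_2) = 75367.62988/0.089 = 846827.30198
P_0 = D_1/(1+r)^1 + D_2/(1+r)^2 + D_3/(1+r)^3 + D_4/(1+r)^4 + D_5/(1+r)^5 + TV/(1+r)^5
    = 34181.89046 + 35299.14306 + 36452.91364 + 37644.39580 + 38874.82216 + 455577.97210 = 638031.13723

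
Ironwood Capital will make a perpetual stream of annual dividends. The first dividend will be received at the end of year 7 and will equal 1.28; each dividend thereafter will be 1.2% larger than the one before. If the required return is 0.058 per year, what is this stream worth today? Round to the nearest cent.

Value at end of year 6: C₁ / (r − g) = 1.28 / (0.058 − 0.012) = 27.8261
Discount to today: PV = 27.8261 / (1 + 0.058)^6 = 27.8261 / 1.402536 = 19.84

19.84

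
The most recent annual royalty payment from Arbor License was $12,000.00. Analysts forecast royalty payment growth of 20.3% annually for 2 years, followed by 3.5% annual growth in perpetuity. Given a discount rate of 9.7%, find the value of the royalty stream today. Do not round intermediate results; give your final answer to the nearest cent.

D_1 = 14436.00000
D_2 = 17366.50800
Terminal value at year 2: TV = D_2×(1+g_2)/(r−g_2) = 17974.33578/0.062 = 289908.64161
P_0 = D_1/(1+r)^1 + D_2/(1+r)^2 + TV/(1+r)^2
    = 13159.52598 + 14431.09367 + 240906.16043 = 268496.78007

$268496.78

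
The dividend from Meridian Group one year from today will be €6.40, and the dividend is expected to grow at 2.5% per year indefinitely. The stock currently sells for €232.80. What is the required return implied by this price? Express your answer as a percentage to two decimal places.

P = D₁/(r − g) ⇒ r = D₁/P + g = €6.4000/€232.80 + 0.025 = 0.027491 + 0.025 = 0.052491

5.25%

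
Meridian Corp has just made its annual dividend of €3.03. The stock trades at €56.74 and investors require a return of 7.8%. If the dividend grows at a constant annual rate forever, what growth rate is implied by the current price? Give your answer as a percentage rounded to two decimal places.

P = D₀(1+g)/(r−g) ⇒ P(r−g) = D₀(1+g) ⇒ g(P+D₀) = P·r − D₀
g = (P·r − D₀)/(P + D₀) = (€56.74×0.078 − €3.03) / (€56.74 + €3.03) = 0.023352

2.34%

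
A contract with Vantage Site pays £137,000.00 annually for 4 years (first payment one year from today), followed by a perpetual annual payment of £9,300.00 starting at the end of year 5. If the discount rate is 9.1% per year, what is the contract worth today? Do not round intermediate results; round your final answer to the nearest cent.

PV of 4-year annuity: £137,000.00 × [1 − (1+0.091)^−4] / 0.091 = 442869.15488
Perpetuity value at year 4: £9,300.00 / 0.091 = 102197.80220
PV of perpetuity: 102197.80220 / (1+0.091)^4 = 72134.42161
Total PV = 442869.15488 + 72134.42161 = 515003.57649

£515003.58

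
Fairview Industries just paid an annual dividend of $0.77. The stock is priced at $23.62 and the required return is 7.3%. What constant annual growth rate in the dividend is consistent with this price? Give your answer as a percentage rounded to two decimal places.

P = D₀(1+g)/(r−g) ⇒ P(r−g) = D₀(1+g) ⇒ g(P+D₀) = P·r − D₀
g = (P·r − D₀)/(P + D₀) = ($23.62×0.073 − $0.77) / ($23.62 + $0.77) = 0.039125

3.91%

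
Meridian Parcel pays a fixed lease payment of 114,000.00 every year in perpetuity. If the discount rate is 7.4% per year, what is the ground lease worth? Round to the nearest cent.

Level perpetuity: PV = C / r = 114,000.00 / 0.074 = 1,540,540.54

1540540.54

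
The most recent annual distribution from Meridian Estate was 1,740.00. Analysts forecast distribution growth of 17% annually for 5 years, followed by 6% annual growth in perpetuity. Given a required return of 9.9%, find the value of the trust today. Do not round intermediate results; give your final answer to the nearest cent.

75212.88

D_1 = 2035.80000
D_2 = 2381.88600
D_3 = 2786.80662
D_4 = 3260.56375
D_5 = 3814.85958
Terminal value at year 5: TV = D_5×(1+g_2)/(r−g_2) = 4043.75116/0.039 = 103685.92710
P_0 = D_1/(1+r)^1 + D_2/(1+r)^2 + D_3/(1+r)^3 + D_4/(1+r)^4 + D_5/(1+r)^5 + TV/(1+r)^5
    = 1852.41128 + 1972.08481 + 2099.48974 + 2235.12556 + 2379.52403 + 64674.24286 = 75212.87828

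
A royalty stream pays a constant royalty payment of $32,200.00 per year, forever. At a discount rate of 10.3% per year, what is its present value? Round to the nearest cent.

$312621.36

Level perpetuity: PV = C / r = $32,200.00 / 0.103 = $312,621.36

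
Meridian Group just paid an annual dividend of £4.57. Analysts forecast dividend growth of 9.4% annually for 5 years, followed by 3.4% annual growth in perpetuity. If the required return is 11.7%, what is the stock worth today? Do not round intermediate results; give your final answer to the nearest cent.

£72.78

D_1 = 4.99958
D_2 = 5.46954
D_3 = 5.98368
D_4 = 6.54614
D_5 = 7.16148
Terminal value at year 5: TV = D_5×(1+g_2)/(r−g_2) = 7.40497/0.083 = 89.21652
P_0 = D_1/(1+r)^1 + D_2/(1+r)^2 + D_3/(1+r)^3 + D_4/(1+r)^4 + D_5/(1+r)^5 + TV/(1+r)^5
    = 4.47590 + 4.38374 + 4.29347 + 4.20507 + 4.11848 + 51.30733 = 72.78398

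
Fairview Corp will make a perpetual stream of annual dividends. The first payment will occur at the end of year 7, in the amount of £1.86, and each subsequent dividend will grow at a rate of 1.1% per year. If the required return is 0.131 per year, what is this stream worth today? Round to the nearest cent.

£7.41

Value at end of year 6: C₁ / (r − g) = £1.86 / (0.131 − 0.011) = £15.5000
Discount to today: PV = £15.5000 / (1 + 0.131)^6 = £15.5000 / 2.093031 = £7.41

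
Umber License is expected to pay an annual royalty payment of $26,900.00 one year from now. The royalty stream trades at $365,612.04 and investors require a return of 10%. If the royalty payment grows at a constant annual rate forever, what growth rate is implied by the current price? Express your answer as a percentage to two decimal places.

2.64%

P = D₁/(r−g) ⇒ g = r − D₁/P = 0.1 − $26,900.00/$365,612.04 = 0.026425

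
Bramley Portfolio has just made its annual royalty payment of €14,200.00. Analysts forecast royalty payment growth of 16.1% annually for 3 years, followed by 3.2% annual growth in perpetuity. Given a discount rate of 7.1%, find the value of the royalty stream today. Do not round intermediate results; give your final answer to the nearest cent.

D_1 = 16486.20000
D_2 = 19140.47820
D_3 = 22222.09519
Terminal value at year 3: TV = D_3×(1+g_2)/(r−g_2) = 22933.20224/0.039 = 588030.82657
P_0 = D_1/(1+r)^1 + D_2/(1+r)^2 + D_3/(1+r)^3 + TV/(1+r)^3
    = 15393.27731 + 16686.83003 + 18089.08465 + 478665.00920 = 528834.20119

€528834.20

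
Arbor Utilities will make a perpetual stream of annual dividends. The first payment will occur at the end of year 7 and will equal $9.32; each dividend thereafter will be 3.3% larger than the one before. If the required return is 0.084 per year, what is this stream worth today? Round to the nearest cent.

$112.63

Value at end of year 6: C₁ / (r − g) = $9.32 / (0.084 − 0.033) = $182.7451
Discount to today: PV = $182.7451 / (1 + 0.084)^6 = $182.7451 / 1.622466 = $112.63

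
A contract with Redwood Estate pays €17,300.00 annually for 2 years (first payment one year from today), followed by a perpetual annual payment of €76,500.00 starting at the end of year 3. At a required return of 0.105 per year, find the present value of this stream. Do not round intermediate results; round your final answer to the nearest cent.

PV of 2-year annuity: €17,300.00 × [1 − (1+0.105)^−2] / 0.105 = 29824.53267
Perpetuity value at year 2: €76,500.00 / 0.105 = 728571.42857
PV of perpetuity: 728571.42857 / (1+0.105)^2 = 596688.37949
Total PV = 29824.53267 + 596688.37949 = 626512.91216

€626512.91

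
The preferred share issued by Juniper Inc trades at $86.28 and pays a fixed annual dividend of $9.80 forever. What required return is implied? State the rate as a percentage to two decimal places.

11.36%

P = C/r ⇒ r = C/P = $9.80/$86.28 = 0.113584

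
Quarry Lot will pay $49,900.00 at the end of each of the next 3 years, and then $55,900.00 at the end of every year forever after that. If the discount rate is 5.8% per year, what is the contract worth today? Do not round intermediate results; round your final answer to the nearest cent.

$947695.50

PV of 3-year annuity: $49,900.00 × [1 − (1+0.058)^−3] / 0.058 = 133878.39992
Perpetuity value at year 3: $55,900.00 / 0.058 = 963793.10345
PV of perpetuity: 963793.10345 / (1+0.058)^3 = 813817.10033
Total PV = 133878.39992 + 813817.10033 = 947695.50025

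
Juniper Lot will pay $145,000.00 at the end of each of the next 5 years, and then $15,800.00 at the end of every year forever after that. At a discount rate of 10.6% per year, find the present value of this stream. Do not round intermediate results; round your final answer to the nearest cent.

$631410.52

PV of 5-year annuity: $145,000.00 × [1 − (1+0.106)^−5] / 0.106 = 541341.46540
Perpetuity value at year 5: $15,800.00 / 0.106 = 149056.60377
PV of perpetuity: 149056.60377 / (1+0.106)^5 = 90069.05099
Total PV = 541341.46540 + 90069.05099 = 631410.51639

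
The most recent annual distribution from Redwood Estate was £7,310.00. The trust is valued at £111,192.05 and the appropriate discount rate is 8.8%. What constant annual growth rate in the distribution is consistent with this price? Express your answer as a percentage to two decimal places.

2.09%

P = D₀(1+g)/(r−g) ⇒ P(r−g) = D₀(1+g) ⇒ g(P+D₀) = P·r − D₀
g = (P·r − D₀)/(P + D₀) = (£111,192.05×0.088 − £7,310.00) / (£111,192.05 + £7,310.00) = 0.020885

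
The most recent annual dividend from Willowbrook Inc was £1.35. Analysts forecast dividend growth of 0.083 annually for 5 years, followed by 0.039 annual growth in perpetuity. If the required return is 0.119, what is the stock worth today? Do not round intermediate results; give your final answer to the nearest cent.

D_1 = 1.46205
D_2 = 1.58340
D_3 = 1.71482
D_4 = 1.85715
D_5 = 2.01130
Terminal value at year 5: TV = D_5×(1+g_2)/(r−g_2) = 2.08974/0.08 = 26.12171
P_0 = D_1/(1+r)^1 + D_2/(1+r)^2 + D_3/(1+r)^3 + D_4/(1+r)^4 + D_5/(1+r)^5 + TV/(1+r)^5
    = 1.30657 + 1.26453 + 1.22385 + 1.18448 + 1.14637 + 14.88851 = 21.01431

£21.01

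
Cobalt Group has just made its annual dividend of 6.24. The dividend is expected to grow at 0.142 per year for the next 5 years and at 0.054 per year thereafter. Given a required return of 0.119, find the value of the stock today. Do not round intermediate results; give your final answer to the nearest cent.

D_1 = 7.12608
D_2 = 8.13798
D_3 = 9.29358
D_4 = 10.61326
D_5 = 12.12035
Terminal value at year 5: TV = D_5×(1+g_2)/(r−g_2) = 12.77485/0.065 = 196.53611
P_0 = D_1/(1+r)^1 + D_2/(1+r)^2 + D_3/(1+r)^3 + D_4/(1+r)^4 + D_5/(1+r)^5 + TV/(1+r)^5
    = 6.36826 + 6.49915 + 6.63273 + 6.76906 + 6.90820 + 112.01906 = 145.19647

145.20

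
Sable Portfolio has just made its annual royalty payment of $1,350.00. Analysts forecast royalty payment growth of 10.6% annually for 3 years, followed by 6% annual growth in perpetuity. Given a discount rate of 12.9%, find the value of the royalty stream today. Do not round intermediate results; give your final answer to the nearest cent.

$23384.50

D_1 = 1493.10000
D_2 = 1651.36860
D_3 = 1826.41367
Terminal value at year 3: TV = D_3×(1+g_2)/(r−g_2) = 1935.99849/0.069 = 28057.94916
P_0 = D_1/(1+r)^1 + D_2/(1+r)^2 + D_3/(1+r)^3 + TV/(1+r)^3
    = 1322.49779 + 1295.55585 + 1269.16277 + 19497.28312 = 23384.49952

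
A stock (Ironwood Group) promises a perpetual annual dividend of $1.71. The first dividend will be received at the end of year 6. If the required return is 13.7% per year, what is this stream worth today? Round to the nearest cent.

$6.57

Value at end of year 5: C / r = $1.71 / 0.137 = $12.4818
Discount to today: PV = $12.4818 / (1 + 0.137)^5 = $12.4818 / 1.900213 = $6.57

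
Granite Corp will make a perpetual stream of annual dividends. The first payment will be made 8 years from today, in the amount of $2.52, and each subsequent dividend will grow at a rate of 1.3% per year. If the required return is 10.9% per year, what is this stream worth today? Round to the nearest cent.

$12.72

Value at end of year 7: C₁ / (r − g) = $2.52 / (0.109 − 0.013) = $26.2500
Discount to today: PV = $26.2500 / (1 + 0.109)^7 = $26.2500 / 2.063103 = $12.72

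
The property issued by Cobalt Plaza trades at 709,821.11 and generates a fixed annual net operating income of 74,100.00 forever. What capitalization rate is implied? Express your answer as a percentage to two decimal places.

10.44%

P = C/r ⇒ r = C/P = 74,100.00/709,821.11 = 0.104392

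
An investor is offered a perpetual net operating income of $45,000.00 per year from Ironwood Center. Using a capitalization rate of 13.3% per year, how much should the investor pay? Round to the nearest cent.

Level perpetuity: PV = C / r = $45,000.00 / 0.133 = $338,345.86

$338345.86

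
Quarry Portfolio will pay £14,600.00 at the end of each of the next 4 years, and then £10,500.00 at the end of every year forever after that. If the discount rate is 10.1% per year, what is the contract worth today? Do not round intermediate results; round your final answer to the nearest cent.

PV of 4-year annuity: £14,600.00 × [1 − (1+0.101)^−4] / 0.101 = 46180.03063
Perpetuity value at year 4: £10,500.00 / 0.101 = 103960.39604
PV of perpetuity: 103960.39604 / (1+0.101)^4 = 70748.73018
Total PV = 46180.03063 + 70748.73018 = 116928.76080

£116928.76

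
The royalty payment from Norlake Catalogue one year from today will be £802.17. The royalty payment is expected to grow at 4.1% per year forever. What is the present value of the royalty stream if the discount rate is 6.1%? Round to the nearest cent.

Growing perpetuity: P = D₁ / (r − g) = £802.1700 / (0.061 − 0.041) = £40,108.50

£40108.50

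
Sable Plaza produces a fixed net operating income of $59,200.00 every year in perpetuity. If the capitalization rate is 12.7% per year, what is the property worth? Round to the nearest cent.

$466141.73

Level perpetuity: PV = C / r = $59,200.00 / 0.127 = $466,141.73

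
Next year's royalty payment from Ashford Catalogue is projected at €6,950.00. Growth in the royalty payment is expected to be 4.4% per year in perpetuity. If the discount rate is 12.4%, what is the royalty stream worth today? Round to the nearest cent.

€86875.00

Growing perpetuity: P = D₁ / (r − g) = €6,950.0000 / (0.124 − 0.044) = €86,875.00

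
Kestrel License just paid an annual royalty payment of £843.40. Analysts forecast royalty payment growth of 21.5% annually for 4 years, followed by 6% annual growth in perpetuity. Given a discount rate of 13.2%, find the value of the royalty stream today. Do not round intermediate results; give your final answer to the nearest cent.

£20517.85

D_1 = 1024.73100
D_2 = 1245.04816
D_3 = 1512.73352
D_4 = 1837.97123
Terminal value at year 4: TV = D_4×(1+g_2)/(r−g_2) = 1948.24950/0.072 = 27059.02085
P_0 = D_1/(1+r)^1 + D_2/(1+r)^2 + D_3/(1+r)^3 + D_4/(1+r)^4 + TV/(1+r)^4
    = 905.23940 + 971.61296 + 1042.85313 + 1119.31675 + 16478.82986 = 20517.85210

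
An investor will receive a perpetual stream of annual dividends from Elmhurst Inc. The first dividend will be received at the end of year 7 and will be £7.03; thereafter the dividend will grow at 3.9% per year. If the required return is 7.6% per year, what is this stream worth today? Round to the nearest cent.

Value at end of year 6: C₁ / (r − g) = £7.03 / (0.076 − 0.039) = £190.0000
Discount to today: PV = £190.0000 / (1 + 0.076)^6 = £190.0000 / 1.551935 = £122.43

£122.43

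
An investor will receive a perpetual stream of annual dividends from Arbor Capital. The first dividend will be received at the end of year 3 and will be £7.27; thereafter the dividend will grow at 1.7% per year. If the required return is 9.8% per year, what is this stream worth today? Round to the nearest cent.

£74.45

Value at end of year 2: C₁ / (r − g) = £7.27 / (0.098 − 0.017) = £89.7531
Discount to today: PV = £89.7531 / (1 + 0.098)^2 = £89.7531 / 1.205604 = £74.45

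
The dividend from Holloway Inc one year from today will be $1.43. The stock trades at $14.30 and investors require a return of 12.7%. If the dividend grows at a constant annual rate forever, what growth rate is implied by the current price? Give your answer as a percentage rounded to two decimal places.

P = D₁/(r−g) ⇒ g = r − D₁/P = 0.127 − $1.43/$14.30 = 0.027000

2.70%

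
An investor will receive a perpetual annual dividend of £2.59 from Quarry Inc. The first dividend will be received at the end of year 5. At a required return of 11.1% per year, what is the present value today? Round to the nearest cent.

Value at end of year 4: C / r = £2.59 / 0.111 = £23.3333
Discount to today: PV = £23.3333 / (1 + 0.111)^4 = £23.3333 / 1.523548 = £15.32

£15.32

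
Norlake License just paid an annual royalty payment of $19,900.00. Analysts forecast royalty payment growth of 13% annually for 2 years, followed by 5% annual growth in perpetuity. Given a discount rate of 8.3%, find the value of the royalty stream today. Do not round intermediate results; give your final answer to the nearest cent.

$731760.29

D_1 = 22487.00000
D_2 = 25410.31000
Terminal value at year 2: TV = D_2×(1+g_2)/(r−g_2) = 26680.82550/0.033 = 808509.86364
P_0 = D_1/(1+r)^1 + D_2/(1+r)^2 + TV/(1+r)^2
    = 20763.61958 + 21664.71849 + 689331.95182 = 731760.28988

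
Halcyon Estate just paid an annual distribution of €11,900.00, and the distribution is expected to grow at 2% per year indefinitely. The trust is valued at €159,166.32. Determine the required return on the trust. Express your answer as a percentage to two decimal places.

D₁ = €11,900.00 × 1.02 = €12,138.0000
P = D₁/(r − g) ⇒ r = D₁/P + g = €12,138.0000/€159,166.32 + 0.02 = 0.076260 + 0.02 = 0.096260

9.63%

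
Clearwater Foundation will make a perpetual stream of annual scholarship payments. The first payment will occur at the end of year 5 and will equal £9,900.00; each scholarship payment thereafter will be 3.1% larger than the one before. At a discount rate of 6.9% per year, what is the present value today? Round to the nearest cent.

Value at end of year 4: C₁ / (r − g) = £9,900.00 / (0.069 − 0.031) = £260,526.3158
Discount to today: PV = £260,526.3158 / (1 + 0.069)^4 = £260,526.3158 / 1.305903 = £199,499.02

£199499.02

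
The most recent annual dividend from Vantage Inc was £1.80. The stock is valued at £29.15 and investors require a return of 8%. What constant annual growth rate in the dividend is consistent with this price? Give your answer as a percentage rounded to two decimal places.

P = D₀(1+g)/(r−g) ⇒ P(r−g) = D₀(1+g) ⇒ g(P+D₀) = P·r − D₀
g = (P·r − D₀)/(P + D₀) = (£29.15×0.08 − £1.80) / (£29.15 + £1.80) = 0.017189

1.72%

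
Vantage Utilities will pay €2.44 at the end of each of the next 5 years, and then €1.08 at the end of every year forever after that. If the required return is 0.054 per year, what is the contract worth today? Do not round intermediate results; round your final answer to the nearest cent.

PV of 5-year annuity: €2.44 × [1 − (1+0.054)^−5] / 0.054 = 10.44813
Perpetuity value at year 5: €1.08 / 0.054 = 20.00000
PV of perpetuity: 20.00000 / (1+0.054)^5 = 15.37542
Total PV = 10.44813 + 15.37542 = 25.82355

€25.82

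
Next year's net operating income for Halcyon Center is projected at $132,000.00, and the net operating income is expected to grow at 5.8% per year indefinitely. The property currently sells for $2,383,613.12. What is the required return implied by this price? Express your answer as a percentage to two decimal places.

P = D₁/(r − g) ⇒ r = D₁/P + g = $132,000.0000/$2,383,613.12 + 0.058 = 0.055378 + 0.058 = 0.113378

11.34%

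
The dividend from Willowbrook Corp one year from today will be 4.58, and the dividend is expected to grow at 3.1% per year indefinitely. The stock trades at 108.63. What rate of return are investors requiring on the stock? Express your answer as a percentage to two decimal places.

P = D₁/(r − g) ⇒ r = D₁/P + g = 4.5800/108.63 + 0.031 = 0.042161 + 0.031 = 0.073161

7.32%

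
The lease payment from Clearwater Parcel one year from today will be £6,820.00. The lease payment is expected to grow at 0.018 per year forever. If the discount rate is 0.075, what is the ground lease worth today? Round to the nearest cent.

Growing perpetuity: P = D₁ / (r − g) = £6,820.0000 / (0.075 − 0.018) = £119,649.12

£119649.12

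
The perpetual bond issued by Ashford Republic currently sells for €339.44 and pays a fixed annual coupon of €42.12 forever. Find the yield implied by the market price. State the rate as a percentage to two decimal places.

P = C/r ⇒ r = C/P = €42.12/€339.44 = 0.124087

12.41%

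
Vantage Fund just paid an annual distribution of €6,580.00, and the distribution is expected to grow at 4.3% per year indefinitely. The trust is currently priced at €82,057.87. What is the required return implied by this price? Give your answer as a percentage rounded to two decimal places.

D₁ = €6,580.00 × 1.043 = €6,862.9400
P = D₁/(r − g) ⇒ r = D₁/P + g = €6,862.9400/€82,057.87 + 0.043 = 0.083635 + 0.043 = 0.126635

12.66%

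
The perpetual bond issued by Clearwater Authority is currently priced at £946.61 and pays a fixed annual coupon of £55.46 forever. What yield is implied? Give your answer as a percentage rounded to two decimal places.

P = C/r ⇒ r = C/P = £55.46/£946.61 = 0.058588

5.86%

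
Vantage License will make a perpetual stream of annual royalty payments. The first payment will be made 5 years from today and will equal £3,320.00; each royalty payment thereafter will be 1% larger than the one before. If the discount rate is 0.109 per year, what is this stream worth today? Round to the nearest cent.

Value at end of year 4: C₁ / (r − g) = £3,320.00 / (0.109 − 0.01) = £33,535.3535
Discount to today: PV = £33,535.3535 / (1 + 0.109)^4 = £33,535.3535 / 1.512607 = £22,170.56

£22170.56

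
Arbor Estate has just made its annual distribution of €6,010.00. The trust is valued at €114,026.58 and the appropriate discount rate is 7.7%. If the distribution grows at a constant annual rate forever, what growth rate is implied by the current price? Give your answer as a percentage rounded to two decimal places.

2.31%

P = D₀(1+g)/(r−g) ⇒ P(r−g) = D₀(1+g) ⇒ g(P+D₀) = P·r − D₀
g = (P·r − D₀)/(P + D₀) = (€114,026.58×0.077 − €6,010.00) / (€114,026.58 + €6,010.00) = 0.023077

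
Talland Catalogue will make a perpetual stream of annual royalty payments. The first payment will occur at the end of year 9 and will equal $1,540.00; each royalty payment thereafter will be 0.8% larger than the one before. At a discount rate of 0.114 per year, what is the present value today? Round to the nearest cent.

$6125.38

Value at end of year 8: C₁ / (r − g) = $1,540.00 / (0.114 − 0.008) = $14,528.3019
Discount to today: PV = $14,528.3019 / (1 + 0.114)^8 = $14,528.3019 / 2.371819 = $6,125.38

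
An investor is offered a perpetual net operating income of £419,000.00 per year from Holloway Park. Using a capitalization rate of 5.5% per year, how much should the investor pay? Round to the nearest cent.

Level perpetuity: PV = C / r = £419,000.00 / 0.055 = £7,618,181.82

£7618181.82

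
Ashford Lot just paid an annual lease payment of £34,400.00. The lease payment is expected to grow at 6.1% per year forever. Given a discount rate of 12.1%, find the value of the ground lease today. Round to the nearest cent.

£608306.67

D₁ = D₀ × (1 + g) = £34,400.00 × 1.061 = £36,498.4000
Growing perpetuity: P = D₁ / (r − g) = £36,498.4000 / (0.121 − 0.061) = £608,306.67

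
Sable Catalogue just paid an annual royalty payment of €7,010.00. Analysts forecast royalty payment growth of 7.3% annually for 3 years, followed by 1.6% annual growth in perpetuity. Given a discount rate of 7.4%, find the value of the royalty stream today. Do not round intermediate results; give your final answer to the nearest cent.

D_1 = 7521.73000
D_2 = 8070.81629
D_3 = 8659.98588
Terminal value at year 3: TV = D_3×(1+g_2)/(r−g_2) = 8798.54565/0.058 = 151699.06299
P_0 = D_1/(1+r)^1 + D_2/(1+r)^2 + D_3/(1+r)^3 + TV/(1+r)^3
    = 7003.47300 + 6996.95207 + 6990.43722 + 122453.17614 = 143444.03843

€143444.04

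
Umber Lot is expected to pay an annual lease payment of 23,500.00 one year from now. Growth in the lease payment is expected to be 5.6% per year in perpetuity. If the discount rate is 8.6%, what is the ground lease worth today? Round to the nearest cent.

783333.33

Growing perpetuity: P = D₁ / (r − g) = 23,500.0000 / (0.086 − 0.056) = 783,333.33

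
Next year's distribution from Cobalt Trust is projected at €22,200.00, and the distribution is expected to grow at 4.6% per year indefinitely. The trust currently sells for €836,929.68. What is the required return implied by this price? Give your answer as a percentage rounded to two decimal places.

7.25%

P = D₁/(r − g) ⇒ r = D₁/P + g = €22,200.0000/€836,929.68 + 0.046 = 0.026526 + 0.046 = 0.072526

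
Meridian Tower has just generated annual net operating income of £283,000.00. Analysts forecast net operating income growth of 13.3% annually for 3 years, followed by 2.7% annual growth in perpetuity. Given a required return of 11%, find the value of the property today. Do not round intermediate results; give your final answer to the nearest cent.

£4608585.78

D_1 = 320639.00000
D_2 = 363283.98700
D_3 = 411600.75727
Terminal value at year 3: TV = D_3×(1+g_2)/(r−g_2) = 422713.97772/0.083 = 5092939.49057
P_0 = D_1/(1+r)^1 + D_2/(1+r)^2 + D_3/(1+r)^3 + TV/(1+r)^3
    = 288863.96396 + 294849.43349 + 300958.92625 + 3723913.46099 = 4608585.78470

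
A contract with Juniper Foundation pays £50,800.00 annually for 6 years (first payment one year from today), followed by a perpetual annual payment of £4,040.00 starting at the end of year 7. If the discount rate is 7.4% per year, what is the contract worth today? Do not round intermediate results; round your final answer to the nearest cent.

PV of 6-year annuity: £50,800.00 × [1 − (1+0.074)^−6] / 0.074 = 239178.85843
Perpetuity value at year 6: £4,040.00 / 0.074 = 54594.59459
PV of perpetuity: 54594.59459 / (1+0.074)^6 = 35573.28381
Total PV = 239178.85843 + 35573.28381 = 274752.14224

£274752.14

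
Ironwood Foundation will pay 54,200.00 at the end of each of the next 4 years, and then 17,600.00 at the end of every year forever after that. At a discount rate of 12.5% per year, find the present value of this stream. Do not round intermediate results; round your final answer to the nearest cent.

250806.40

PV of 4-year annuity: 54,200.00 × [1 − (1+0.125)^−4] / 0.125 = 162905.65463
Perpetuity value at year 4: 17,600.00 / 0.125 = 140800.00000
PV of perpetuity: 140800.00000 / (1+0.125)^4 = 87900.74684
Total PV = 162905.65463 + 87900.74684 = 250806.40146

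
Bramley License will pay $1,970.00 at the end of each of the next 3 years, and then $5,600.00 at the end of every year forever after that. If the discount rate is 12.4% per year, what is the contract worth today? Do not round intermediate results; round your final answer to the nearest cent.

PV of 3-year annuity: $1,970.00 × [1 − (1+0.124)^−3] / 0.124 = 4699.27325
Perpetuity value at year 3: $5,600.00 / 0.124 = 45161.29032
PV of perpetuity: 45161.29032 / (1+0.124)^3 = 31802.95012
Total PV = 4699.27325 + 31802.95012 = 36502.22337

$36502.22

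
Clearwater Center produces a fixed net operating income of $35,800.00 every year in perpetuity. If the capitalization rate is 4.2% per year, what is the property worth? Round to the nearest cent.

Level perpetuity: PV = C / r = $35,800.00 / 0.042 = $852,380.95

$852380.95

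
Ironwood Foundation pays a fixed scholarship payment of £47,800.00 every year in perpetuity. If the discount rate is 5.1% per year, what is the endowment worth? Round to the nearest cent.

Level perpetuity: PV = C / r = £47,800.00 / 0.051 = £937,254.90

£937254.90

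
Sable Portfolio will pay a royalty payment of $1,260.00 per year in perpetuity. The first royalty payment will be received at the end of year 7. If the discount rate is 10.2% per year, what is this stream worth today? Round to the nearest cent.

$6897.33

Value at end of year 6: C / r = $1,260.00 / 0.102 = $12,352.9412
Discount to today: PV = $12,352.9412 / (1 + 0.102)^6 = $12,352.9412 / 1.790975 = $6,897.33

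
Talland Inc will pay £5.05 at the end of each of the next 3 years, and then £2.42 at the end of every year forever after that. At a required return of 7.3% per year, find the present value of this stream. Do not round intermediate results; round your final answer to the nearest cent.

£40.01

PV of 3-year annuity: £5.05 × [1 − (1+0.073)^−3] / 0.073 = 13.18049
Perpetuity value at year 3: £2.42 / 0.073 = 33.15068
PV of perpetuity: 33.15068 / (1+0.073)^3 = 26.83449
Total PV = 13.18049 + 26.83449 = 40.01498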